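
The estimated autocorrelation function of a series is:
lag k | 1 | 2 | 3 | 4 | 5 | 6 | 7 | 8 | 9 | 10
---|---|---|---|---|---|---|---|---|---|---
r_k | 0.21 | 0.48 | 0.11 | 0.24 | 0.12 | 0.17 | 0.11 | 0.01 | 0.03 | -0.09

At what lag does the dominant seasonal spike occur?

2

The largest autocorrelation is r_2 = 0.48, with a weaker echo at lag 4 (0.24); the remaining lags stay at or below 0.21.
The dominant spike at lag 2 indicates a seasonal period of 2.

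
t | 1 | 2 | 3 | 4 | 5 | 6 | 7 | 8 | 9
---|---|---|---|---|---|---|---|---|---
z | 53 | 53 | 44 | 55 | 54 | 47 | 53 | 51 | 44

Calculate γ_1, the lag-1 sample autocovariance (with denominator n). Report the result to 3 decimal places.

-5.145

Mean z̄ = (53 + 53 + 44 + 55 + 54 + 47 + 53 + 51 + 44)/9 = 50.4444
Σ_{t=1}^{8}(z_t−z̄)(z_{t+1}−z̄) = -46.3086
γ_1 = -46.3086 / 9 = -5.145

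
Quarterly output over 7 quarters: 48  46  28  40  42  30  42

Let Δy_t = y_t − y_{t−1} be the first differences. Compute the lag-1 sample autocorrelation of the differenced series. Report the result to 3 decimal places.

First differences Δy: -2, -18, 12, 2, -12, 12
Mean of differences = -1.0000
Numerator Σ(Δy_t−Δȳ)(Δy_{t+1}−Δȳ) = -341.0000
Denominator Σ(Δy_t−Δȳ)² = 758.0000
r_1(Δy) = -341.0000 / 758.0000 = -0.450

-0.450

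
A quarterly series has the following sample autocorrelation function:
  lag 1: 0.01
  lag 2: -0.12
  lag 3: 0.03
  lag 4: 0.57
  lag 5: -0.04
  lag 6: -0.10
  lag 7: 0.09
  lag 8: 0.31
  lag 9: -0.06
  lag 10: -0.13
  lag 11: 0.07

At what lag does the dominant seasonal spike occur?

4

The largest autocorrelation is r_4 = 0.57, with a weaker echo at lag 8 (0.31); the remaining lags stay at or below 0.09.
The dominant spike at lag 4 indicates a seasonal period of 4.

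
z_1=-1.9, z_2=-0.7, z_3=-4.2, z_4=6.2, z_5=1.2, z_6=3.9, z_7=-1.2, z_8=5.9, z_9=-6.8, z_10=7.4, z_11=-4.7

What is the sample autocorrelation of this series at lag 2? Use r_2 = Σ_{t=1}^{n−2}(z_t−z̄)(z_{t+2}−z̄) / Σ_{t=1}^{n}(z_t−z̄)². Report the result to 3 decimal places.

0.536

Mean z̄ = (-1.9 − 0.7 − 4.2 + 6.2 + 1.2 + 3.9 − 1.2 + 5.9 − 6.8 + 7.4 − 4.7)/11 = 0.4636
Numerator Σ_{t=1}^{9}(z_t−z̄)(z_{t+2}−z̄) = 125.3819
Denominator Σ(z_t−z̄)² = 233.8055
r_2 = 125.3819 / 233.8055 = 0.536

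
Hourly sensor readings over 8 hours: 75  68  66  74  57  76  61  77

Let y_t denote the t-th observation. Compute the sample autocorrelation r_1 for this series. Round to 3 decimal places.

Mean ȳ = (75 + 68 + 66 + 74 + 57 + 76 + 61 + 77)/8 = 69.2500
Deviations from mean: 5.7500, -1.2500, -3.2500, 4.7500, -12.2500, 6.7500, -8.2500, 7.7500
Σ(y_t−ȳ)(y_{t+1}−ȳ) = (-7.1875) + (4.0625) + (-15.4375) + (-58.1875) + (-82.6875) + (-55.6875) + (-63.9375) = -279.0625
Denominator Σ(y_t−ȳ)² = 391.5000
r_1 = -279.0625 / 391.5000 = -0.713

-0.713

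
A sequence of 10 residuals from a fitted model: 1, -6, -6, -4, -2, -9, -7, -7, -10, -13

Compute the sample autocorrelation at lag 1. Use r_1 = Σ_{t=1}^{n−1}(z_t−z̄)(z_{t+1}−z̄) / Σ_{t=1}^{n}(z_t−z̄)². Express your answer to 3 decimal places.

0.215

Mean z̄ = (1 − 6 − 6 − 4 − 2 − 9 − 7 − 7 − 10 − 13)/10 = -6.3000
Numerator Σ_{t=1}^{9}(z_t−z̄)(z_{t+1}−z̄) = 31.0100
Denominator Σ(z_t−z̄)² = 144.1000
r_1 = 31.0100 / 144.1000 = 0.215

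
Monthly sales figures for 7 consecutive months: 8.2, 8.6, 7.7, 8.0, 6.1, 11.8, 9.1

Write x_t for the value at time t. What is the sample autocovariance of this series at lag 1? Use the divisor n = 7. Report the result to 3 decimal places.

-0.636

Mean x̄ = (8.2 + 8.6 + 7.7 + 8.0 + 6.1 + 11.8 + 9.1)/7 = 8.5000
Σ_{t=1}^{6}(x_t−x̄)(x_{t+1}−x̄) = -4.4500
γ_1 = -4.4500 / 7 = -0.636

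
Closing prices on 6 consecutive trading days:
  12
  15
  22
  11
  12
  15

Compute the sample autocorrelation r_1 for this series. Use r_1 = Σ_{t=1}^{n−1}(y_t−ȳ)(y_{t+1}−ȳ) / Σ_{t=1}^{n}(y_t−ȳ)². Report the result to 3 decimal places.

Mean ȳ = (12 + 15 + 22 + 11 + 12 + 15)/6 = 14.5000
Deviations from mean: -2.5000, 0.5000, 7.5000, -3.5000, -2.5000, 0.5000
Σ(y_t−ȳ)(y_{t+1}−ȳ) = (-1.2500) + (3.7500) + (-26.2500) + (8.7500) + (-1.2500) = -16.2500
Denominator Σ(y_t−ȳ)² = 81.5000
r_1 = -16.2500 / 81.5000 = -0.199

-0.199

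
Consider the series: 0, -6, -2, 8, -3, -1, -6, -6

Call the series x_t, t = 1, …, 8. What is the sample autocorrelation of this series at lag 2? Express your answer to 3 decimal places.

Mean x̄ = (0 − 6 − 2 + 8 − 3 − 1 − 6 − 6)/8 = -2.0000
Deviations from mean: 2.0000, -4.0000, 0.0000, 10.0000, -1.0000, 1.0000, -4.0000, -4.0000
Σ(x_t−x̄)(x_{t+2}−x̄) = (0.0000) + (-40.0000) + (0.0000) + (10.0000) + (4.0000) + (-4.0000) = -30.0000
Denominator Σ(x_t−x̄)² = 154.0000
r_2 = -30.0000 / 154.0000 = -0.195

-0.195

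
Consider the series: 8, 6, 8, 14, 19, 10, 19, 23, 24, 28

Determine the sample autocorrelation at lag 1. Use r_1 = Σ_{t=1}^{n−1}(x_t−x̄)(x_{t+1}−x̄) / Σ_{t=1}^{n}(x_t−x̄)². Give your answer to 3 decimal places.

Mean x̄ = (8 + 6 + 8 + 14 + 19 + 10 + 19 + 23 + 24 + 28)/10 = 15.9000
Numerator Σ_{t=1}^{9}(x_t−x̄)(x_{t+1}−x̄) = 306.4900
Denominator Σ(x_t−x̄)² = 542.9000
r_1 = 306.4900 / 542.9000 = 0.565

0.565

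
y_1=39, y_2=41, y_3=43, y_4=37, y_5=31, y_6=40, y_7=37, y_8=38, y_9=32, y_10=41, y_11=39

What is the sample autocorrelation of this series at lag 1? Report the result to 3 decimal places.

Mean ȳ = (39 + 41 + 43 + 37 + 31 + 40 + 37 + 38 + 32 + 41 + 39)/11 = 38.0000
Numerator Σ_{t=1}^{10}(y_t−ȳ)(y_{t+1}−ȳ) = -11.0000
Denominator Σ(y_t−ȳ)² = 136.0000
r_1 = -11.0000 / 136.0000 = -0.081

-0.081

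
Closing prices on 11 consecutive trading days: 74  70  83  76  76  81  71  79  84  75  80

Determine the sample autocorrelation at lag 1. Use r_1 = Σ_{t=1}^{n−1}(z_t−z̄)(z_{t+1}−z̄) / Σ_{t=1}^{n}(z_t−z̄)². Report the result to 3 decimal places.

Mean z̄ = (74 + 70 + 83 + 76 + 76 + 81 + 71 + 79 + 84 + 75 + 80)/11 = 77.1818
Numerator Σ_{t=1}^{10}(z_t−z̄)(z_{t+1}−z̄) = -72.3967
Denominator Σ(z_t−z̄)² = 213.6364
r_1 = -72.3967 / 213.6364 = -0.339

-0.339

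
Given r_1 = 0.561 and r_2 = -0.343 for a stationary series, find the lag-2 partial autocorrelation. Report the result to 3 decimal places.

-0.960

φ_{22} = (r_2 − r_1²) / (1 − r_1²)
r_1² = (0.561)² = 0.314721
Numerator = -0.343 − 0.3147 = -0.6577; denominator = 1 − 0.3147 = 0.6853
φ_{22} = -0.6577 / 0.6853 = -0.960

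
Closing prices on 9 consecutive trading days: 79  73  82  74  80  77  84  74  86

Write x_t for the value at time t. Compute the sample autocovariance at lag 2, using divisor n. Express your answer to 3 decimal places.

Mean x̄ = (79 + 73 + 82 + 74 + 80 + 77 + 84 + 74 + 86)/9 = 78.7778
Σ_{t=1}^{7}(x_t−x̄)(x_{t+2}−x̄) = 93.3457
γ_2 = 93.3457 / 9 = 10.372

10.372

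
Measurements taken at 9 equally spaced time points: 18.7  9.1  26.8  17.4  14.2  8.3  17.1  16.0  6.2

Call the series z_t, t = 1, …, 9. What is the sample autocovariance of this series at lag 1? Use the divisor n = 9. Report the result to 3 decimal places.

Mean z̄ = (18.7 + 9.1 + 26.8 + 17.4 + 14.2 + 8.3 + 17.1 + 16.0 + 6.2)/9 = 14.8667
Σ_{t=1}^{8}(z_t−z̄)(z_{t+1}−z̄) = -79.9578
γ_1 = -79.9578 / 9 = -8.884

-8.884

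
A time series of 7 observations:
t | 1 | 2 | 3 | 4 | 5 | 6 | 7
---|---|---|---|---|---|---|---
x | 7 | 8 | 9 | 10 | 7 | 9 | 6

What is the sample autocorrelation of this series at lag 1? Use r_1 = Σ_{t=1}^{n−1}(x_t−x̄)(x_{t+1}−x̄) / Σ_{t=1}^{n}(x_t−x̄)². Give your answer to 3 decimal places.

Mean x̄ = (7 + 8 + 9 + 10 + 7 + 9 + 6)/7 = 8.0000
Deviations from mean: -1.0000, 0.0000, 1.0000, 2.0000, -1.0000, 1.0000, -2.0000
Σ(x_t−x̄)(x_{t+1}−x̄) = (0.0000) + (0.0000) + (2.0000) + (-2.0000) + (-1.0000) + (-2.0000) = -3.0000
Denominator Σ(x_t−x̄)² = 12.0000
r_1 = -3.0000 / 12.0000 = -0.250

-0.250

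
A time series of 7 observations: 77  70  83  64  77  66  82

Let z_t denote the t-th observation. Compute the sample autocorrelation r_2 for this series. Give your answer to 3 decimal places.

0.577

Mean z̄ = (77 + 70 + 83 + 64 + 77 + 66 + 82)/7 = 74.1429
Σ(z_t−z̄)(z_{t+2}−z̄) = (25.3061) + (42.0204) + (25.3061) + (82.5918) + (22.4490) = 197.6735
Denominator Σ(z_t−z̄)² = 342.8571
r_2 = 197.6735 / 342.8571 = 0.577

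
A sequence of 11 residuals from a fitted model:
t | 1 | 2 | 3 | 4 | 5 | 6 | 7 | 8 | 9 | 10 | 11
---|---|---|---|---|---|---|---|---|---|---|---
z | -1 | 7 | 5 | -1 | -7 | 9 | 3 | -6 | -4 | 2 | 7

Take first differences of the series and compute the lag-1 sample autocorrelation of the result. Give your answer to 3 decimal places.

First differences Δz: 8, -2, -6, -6, 16, -6, -9, 2, 6, 5
Mean of differences = 0.8000
Numerator Σ(Δz_t−Δz̄)(Δz_{t+1}−Δz̄) = -78.6400
Denominator Σ(Δz_t−Δz̄)² = 571.6000
r_1(Δz) = -78.6400 / 571.6000 = -0.138

-0.138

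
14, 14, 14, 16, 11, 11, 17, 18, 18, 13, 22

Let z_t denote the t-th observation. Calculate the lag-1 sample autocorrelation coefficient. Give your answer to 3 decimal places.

Mean z̄ = (14 + 14 + 14 + 16 + 11 + 11 + 17 + 18 + 18 + 13 + 22)/11 = 15.2727
Numerator Σ_{t=1}^{10}(z_t−z̄)(z_{t+1}−z̄) = 0.7438
Denominator Σ(z_t−z̄)² = 110.1818
r_1 = 0.7438 / 110.1818 = 0.007

0.007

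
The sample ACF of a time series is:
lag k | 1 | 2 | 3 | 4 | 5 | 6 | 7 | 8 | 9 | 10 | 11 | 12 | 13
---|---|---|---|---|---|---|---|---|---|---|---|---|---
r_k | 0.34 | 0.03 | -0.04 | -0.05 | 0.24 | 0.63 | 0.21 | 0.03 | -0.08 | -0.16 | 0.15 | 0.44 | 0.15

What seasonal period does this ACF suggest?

The largest autocorrelation is r_6 = 0.63, with a weaker echo at lag 12 (0.44); the remaining lags stay at or below 0.34. The elevated value at lag 1 (0.34), dropping to 0.03 at lag 2, reflects decaying short-term dependence rather than seasonality.
The dominant spike at lag 6 indicates a seasonal period of 6.

6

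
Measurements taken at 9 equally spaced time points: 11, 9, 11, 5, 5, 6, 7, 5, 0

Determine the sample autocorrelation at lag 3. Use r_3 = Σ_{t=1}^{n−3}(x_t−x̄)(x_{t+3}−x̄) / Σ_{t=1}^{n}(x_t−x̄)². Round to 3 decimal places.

Mean x̄ = (11 + 9 + 11 + 5 + 5 + 6 + 7 + 5 + 0)/9 = 6.5556
Σ(x_t−x̄)(x_{t+3}−x̄) = (-6.9136) + (-3.8025) + (-2.4691) + (-0.6914) + (2.4198) + (3.6420) = -7.8148
Denominator Σ(x_t−x̄)² = 96.2222
r_3 = -7.8148 / 96.2222 = -0.081

-0.081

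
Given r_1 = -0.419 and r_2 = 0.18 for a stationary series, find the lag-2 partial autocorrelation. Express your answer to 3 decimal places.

0.005

φ_{22} = (r_2 − r_1²) / (1 − r_1²)
r_1² = (-0.419)² = 0.175561
Numerator = 0.18 − 0.1756 = 0.0044; denominator = 1 − 0.1756 = 0.8244
φ_{22} = 0.0044 / 0.8244 = 0.005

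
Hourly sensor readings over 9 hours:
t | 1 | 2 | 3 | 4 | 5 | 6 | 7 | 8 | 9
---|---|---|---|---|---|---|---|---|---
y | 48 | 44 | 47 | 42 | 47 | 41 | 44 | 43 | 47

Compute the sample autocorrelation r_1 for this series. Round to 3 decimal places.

-0.477

Mean ȳ = (48 + 44 + 47 + 42 + 47 + 41 + 44 + 43 + 47)/9 = 44.7778
Numerator Σ_{t=1}^{8}(y_t−ȳ)(y_{t+1}−ȳ) = -24.6049
Denominator Σ(y_t−ȳ)² = 51.5556
r_1 = -24.6049 / 51.5556 = -0.477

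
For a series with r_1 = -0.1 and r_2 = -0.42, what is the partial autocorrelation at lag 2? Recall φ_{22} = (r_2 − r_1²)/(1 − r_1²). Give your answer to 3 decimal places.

-0.434

φ_{22} = (r_2 − r_1²) / (1 − r_1²)
r_1² = (-0.1)² = 0.01
Numerator = -0.42 − 0.0100 = -0.4300; denominator = 1 − 0.0100 = 0.9900
φ_{22} = -0.4300 / 0.9900 = -0.434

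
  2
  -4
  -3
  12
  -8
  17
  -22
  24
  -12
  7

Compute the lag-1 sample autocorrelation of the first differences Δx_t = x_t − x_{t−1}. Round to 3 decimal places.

-0.896

First differences Δx: -6, 1, 15, -20, 25, -39, 46, -36, 19
Mean of differences = 0.5556
Numerator Σ(Δx_t−Δx̄)(Δx_{t+1}−Δx̄) = -5895.8642
Denominator Σ(Δx_t−Δx̄)² = 6578.2222
r_1(Δx) = -5895.8642 / 6578.2222 = -0.896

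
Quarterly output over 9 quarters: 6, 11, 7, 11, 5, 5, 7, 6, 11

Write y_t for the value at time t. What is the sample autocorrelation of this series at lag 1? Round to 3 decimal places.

Mean ȳ = (6 + 11 + 7 + 11 + 5 + 5 + 7 + 6 + 11)/9 = 7.6667
Numerator Σ_{t=1}^{8}(y_t−ȳ)(y_{t+1}−ȳ) = -14.4444
Denominator Σ(y_t−ȳ)² = 54.0000
r_1 = -14.4444 / 54.0000 = -0.267

-0.267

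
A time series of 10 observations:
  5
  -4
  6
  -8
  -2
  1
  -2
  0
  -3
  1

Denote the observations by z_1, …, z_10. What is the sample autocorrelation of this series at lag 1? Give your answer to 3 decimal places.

Mean z̄ = (5 − 4 + 6 − 8 − 2 + 1 − 2 + 0 − 3 + 1)/10 = -0.6000
Numerator Σ_{t=1}^{9}(z_t−z̄)(z_{t+1}−z̄) = -90.5600
Denominator Σ(z_t−z̄)² = 156.4000
r_1 = -90.5600 / 156.4000 = -0.579

-0.579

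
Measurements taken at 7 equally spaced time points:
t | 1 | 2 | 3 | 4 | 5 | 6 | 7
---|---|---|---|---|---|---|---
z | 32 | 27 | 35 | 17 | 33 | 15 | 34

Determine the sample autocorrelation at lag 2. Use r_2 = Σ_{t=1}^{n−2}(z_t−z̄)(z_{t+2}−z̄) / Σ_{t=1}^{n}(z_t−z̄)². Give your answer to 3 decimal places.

Mean z̄ = (32 + 27 + 35 + 17 + 33 + 15 + 34)/7 = 27.5714
Deviations from mean: 4.4286, -0.5714, 7.4286, -10.5714, 5.4286, -12.5714, 6.4286
Numerator Σ_{t=1}^{5}(z_t−z̄)(z_{t+2}−z̄) = 247.0612
Denominator Σ(z_t−z̄)² = 415.7143
r_2 = 247.0612 / 415.7143 = 0.594

0.594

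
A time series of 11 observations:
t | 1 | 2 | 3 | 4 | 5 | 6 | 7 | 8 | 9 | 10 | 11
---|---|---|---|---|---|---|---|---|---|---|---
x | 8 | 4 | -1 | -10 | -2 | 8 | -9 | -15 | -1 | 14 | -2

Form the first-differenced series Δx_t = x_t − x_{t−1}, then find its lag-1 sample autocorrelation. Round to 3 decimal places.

-0.078

First differences Δx: -4, -5, -9, 8, 10, -17, -6, 14, 15, -16
Mean of differences = -1.0000
Numerator Σ(Δx_t−Δx̄)(Δx_{t+1}−Δx̄) = -100.0000
Denominator Σ(Δx_t−Δx̄)² = 1278.0000
r_1(Δx) = -100.0000 / 1278.0000 = -0.078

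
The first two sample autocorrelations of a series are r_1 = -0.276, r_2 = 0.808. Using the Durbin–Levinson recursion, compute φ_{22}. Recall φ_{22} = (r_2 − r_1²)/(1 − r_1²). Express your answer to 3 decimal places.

0.792

φ_{22} = (r_2 − r_1²) / (1 − r_1²)
r_1² = (-0.276)² = 0.076176
Numerator = 0.808 − 0.0762 = 0.7318; denominator = 1 − 0.0762 = 0.9238
φ_{22} = 0.7318 / 0.9238 = 0.792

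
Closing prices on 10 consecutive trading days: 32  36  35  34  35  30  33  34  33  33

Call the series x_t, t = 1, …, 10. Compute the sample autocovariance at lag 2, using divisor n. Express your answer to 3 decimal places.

Mean x̄ = (32 + 36 + 35 + 34 + 35 + 30 + 33 + 34 + 33 + 33)/10 = 33.5000
Σ_{t=1}^{8}(x_t−x̄)(x_{t+2}−x̄) = -3.0000
γ_2 = -3.0000 / 10 = -0.300

-0.300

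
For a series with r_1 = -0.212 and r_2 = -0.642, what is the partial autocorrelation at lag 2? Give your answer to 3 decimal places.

-0.719

φ_{22} = (r_2 − r_1²) / (1 − r_1²)
r_1² = (-0.212)² = 0.044944
Numerator = -0.642 − 0.0449 = -0.6869; denominator = 1 − 0.0449 = 0.9551
φ_{22} = -0.6869 / 0.9551 = -0.719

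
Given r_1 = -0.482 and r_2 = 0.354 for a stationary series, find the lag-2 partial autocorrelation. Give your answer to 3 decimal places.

0.158

φ_{22} = (r_2 − r_1²) / (1 − r_1²)
r_1² = (-0.482)² = 0.232324
Numerator = 0.354 − 0.2323 = 0.1217; denominator = 1 − 0.2323 = 0.7677
φ_{22} = 0.1217 / 0.7677 = 0.158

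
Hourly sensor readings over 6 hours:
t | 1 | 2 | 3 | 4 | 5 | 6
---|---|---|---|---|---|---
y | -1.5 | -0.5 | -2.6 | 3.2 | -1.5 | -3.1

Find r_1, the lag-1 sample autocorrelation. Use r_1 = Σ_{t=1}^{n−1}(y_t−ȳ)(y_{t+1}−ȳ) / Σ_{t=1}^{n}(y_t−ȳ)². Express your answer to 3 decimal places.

-0.348

Mean ȳ = (-1.5 − 0.5 − 2.6 + 3.2 − 1.5 − 3.1)/6 = -1.0000
Σ(y_t−ȳ)(y_{t+1}−ȳ) = (-0.2500) + (-0.8000) + (-6.7200) + (-2.1000) + (1.0500) = -8.8200
Denominator Σ(y_t−ȳ)² = 25.3600
r_1 = -8.8200 / 25.3600 = -0.348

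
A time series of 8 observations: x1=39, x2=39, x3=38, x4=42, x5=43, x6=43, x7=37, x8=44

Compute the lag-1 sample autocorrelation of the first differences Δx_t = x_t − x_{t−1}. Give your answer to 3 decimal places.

First differences Δx: 0, -1, 4, 1, 0, -6, 7
Mean of differences = 0.7143
Numerator Σ(Δx_t−Δx̄)(Δx_{t+1}−Δx̄) = -41.0816
Denominator Σ(Δx_t−Δx̄)² = 99.4286
r_1(Δx) = -41.0816 / 99.4286 = -0.413

-0.413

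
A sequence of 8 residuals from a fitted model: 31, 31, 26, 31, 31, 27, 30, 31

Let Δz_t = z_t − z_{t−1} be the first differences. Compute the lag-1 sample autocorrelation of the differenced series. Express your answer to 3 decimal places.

First differences Δz: 0, -5, 5, 0, -4, 3, 1
Mean of differences = 0.0000
Numerator Σ(Δz_t−Δz̄)(Δz_{t+1}−Δz̄) = -34.0000
Denominator Σ(Δz_t−Δz̄)² = 76.0000
r_1(Δz) = -34.0000 / 76.0000 = -0.447

-0.447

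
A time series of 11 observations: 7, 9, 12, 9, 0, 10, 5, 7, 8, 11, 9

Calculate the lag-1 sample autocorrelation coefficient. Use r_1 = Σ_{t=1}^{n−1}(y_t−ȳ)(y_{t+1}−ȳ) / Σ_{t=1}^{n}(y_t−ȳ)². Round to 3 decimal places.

-0.160

Mean ȳ = (7 + 9 + 12 + 9 + 0 + 10 + 5 + 7 + 8 + 11 + 9)/11 = 7.9091
Numerator Σ_{t=1}^{10}(y_t−ȳ)(y_{t+1}−ȳ) = -17.0992
Denominator Σ(y_t−ȳ)² = 106.9091
r_1 = -17.0992 / 106.9091 = -0.160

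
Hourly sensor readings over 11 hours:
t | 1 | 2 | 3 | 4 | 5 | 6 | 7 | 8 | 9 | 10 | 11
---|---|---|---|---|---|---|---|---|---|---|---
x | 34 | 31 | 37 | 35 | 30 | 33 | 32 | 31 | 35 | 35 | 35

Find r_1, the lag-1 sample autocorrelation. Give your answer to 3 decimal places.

-0.064

Mean x̄ = (34 + 31 + 37 + 35 + 30 + 33 + 32 + 31 + 35 + 35 + 35)/11 = 33.4545
Numerator Σ_{t=1}^{10}(x_t−x̄)(x_{t+1}−x̄) = -3.1157
Denominator Σ(x_t−x̄)² = 48.7273
r_1 = -3.1157 / 48.7273 = -0.064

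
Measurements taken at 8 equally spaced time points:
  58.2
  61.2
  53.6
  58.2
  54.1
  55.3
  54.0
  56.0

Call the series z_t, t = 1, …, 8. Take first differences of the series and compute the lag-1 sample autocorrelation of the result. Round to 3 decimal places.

First differences Δz: 3.0, -7.6, 4.6, -4.1, 1.2, -1.3, 2.0
Mean of differences = -0.3143
Numerator Σ(Δz_t−Δz̄)(Δz_{t+1}−Δz̄) = -88.0616
Denominator Σ(Δz_t−Δz̄)² = 111.1686
r_1(Δz) = -88.0616 / 111.1686 = -0.792

-0.792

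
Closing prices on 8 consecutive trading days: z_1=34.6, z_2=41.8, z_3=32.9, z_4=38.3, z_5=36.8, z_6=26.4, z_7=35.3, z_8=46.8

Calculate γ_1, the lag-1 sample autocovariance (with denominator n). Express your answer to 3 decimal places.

Mean z̄ = (34.6 + 41.8 + 32.9 + 38.3 + 36.8 + 26.4 + 35.3 + 46.8)/8 = 36.6125
Deviations: -2.0125, 5.1875, -3.7125, 1.6875, 0.1875, -10.2125, -1.3125, 10.1875
Σ_{t=1}^{7}(z_t−z̄)(z_{t+1}−z̄) = -37.5289
γ_1 = -37.5289 / 8 = -4.691

-4.691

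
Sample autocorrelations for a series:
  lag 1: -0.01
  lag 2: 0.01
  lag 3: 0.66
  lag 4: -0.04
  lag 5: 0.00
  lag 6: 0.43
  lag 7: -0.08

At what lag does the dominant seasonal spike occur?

The largest autocorrelation is r_3 = 0.66, with a weaker echo at lag 6 (0.43); the remaining lags stay at or below 0.01.
The dominant spike at lag 3 indicates a seasonal period of 3.

3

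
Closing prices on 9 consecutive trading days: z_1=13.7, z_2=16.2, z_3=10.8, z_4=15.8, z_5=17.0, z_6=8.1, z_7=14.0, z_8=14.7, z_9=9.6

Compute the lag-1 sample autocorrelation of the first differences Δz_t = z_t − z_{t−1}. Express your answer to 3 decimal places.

-0.490

First differences Δz: 2.5, -5.4, 5.0, 1.2, -8.9, 5.9, 0.7, -5.1
Mean of differences = -0.5125
Numerator Σ(Δz_t−Δz̄)(Δz_{t+1}−Δz̄) = -98.1614
Denominator Σ(Δz_t−Δz̄)² = 200.2688
r_1(Δz) = -98.1614 / 200.2688 = -0.490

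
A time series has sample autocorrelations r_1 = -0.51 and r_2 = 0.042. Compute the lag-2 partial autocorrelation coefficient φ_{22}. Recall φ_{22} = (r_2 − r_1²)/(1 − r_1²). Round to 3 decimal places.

-0.295

φ_{22} = (r_2 − r_1²) / (1 − r_1²)
r_1² = (-0.51)² = 0.2601
Numerator = 0.042 − 0.2601 = -0.2181; denominator = 1 − 0.2601 = 0.7399
φ_{22} = -0.2181 / 0.7399 = -0.295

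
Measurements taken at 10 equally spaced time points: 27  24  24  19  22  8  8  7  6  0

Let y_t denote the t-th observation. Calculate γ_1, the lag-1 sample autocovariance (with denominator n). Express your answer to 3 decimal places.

51.475

Mean ȳ = (27 + 24 + 24 + 19 + 22 + 8 + 8 + 7 + 6 + 0)/10 = 14.5000
Σ_{t=1}^{9}(y_t−ȳ)(y_{t+1}−ȳ) = 514.7500
γ_1 = 514.7500 / 10 = 51.475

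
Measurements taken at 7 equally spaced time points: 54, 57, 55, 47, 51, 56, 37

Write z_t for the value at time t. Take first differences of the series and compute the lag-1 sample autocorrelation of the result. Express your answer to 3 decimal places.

First differences Δz: 3, -2, -8, 4, 5, -19
Mean of differences = -2.8333
Numerator Σ(Δz_t−Δz̄)(Δz_{t+1}−Δz̄) = -107.8611
Denominator Σ(Δz_t−Δz̄)² = 430.8333
r_1(Δz) = -107.8611 / 430.8333 = -0.250

-0.250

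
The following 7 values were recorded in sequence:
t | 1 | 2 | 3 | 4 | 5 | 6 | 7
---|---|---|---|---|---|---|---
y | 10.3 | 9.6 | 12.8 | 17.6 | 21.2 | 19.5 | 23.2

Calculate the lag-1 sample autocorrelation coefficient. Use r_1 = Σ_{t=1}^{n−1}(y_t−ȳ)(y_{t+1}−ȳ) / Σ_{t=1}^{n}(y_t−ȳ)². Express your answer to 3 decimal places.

Mean ȳ = (10.3 + 9.6 + 12.8 + 17.6 + 21.2 + 19.5 + 23.2)/7 = 16.3143
Deviations from mean: -6.0143, -6.7143, -3.5143, 1.2857, 4.8857, 3.1857, 6.8857
Σ(y_t−ȳ)(y_{t+1}−ȳ) = (40.3816) + (23.5959) + (-4.5184) + (6.2816) + (15.5645) + (21.9359) = 103.2412
Denominator Σ(y_t−ȳ)² = 176.6886
r_1 = 103.2412 / 176.6886 = 0.584

0.584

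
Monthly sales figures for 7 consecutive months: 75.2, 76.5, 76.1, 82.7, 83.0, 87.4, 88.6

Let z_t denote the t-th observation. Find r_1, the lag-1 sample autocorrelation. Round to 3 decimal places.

Mean z̄ = (75.2 + 76.5 + 76.1 + 82.7 + 83.0 + 87.4 + 88.6)/7 = 81.3571
Numerator Σ_{t=1}^{6}(z_t−z̄)(z_{t+1}−z̄) = 104.2824
Denominator Σ(z_t−z̄)² = 182.6171
r_1 = 104.2824 / 182.6171 = 0.571

0.571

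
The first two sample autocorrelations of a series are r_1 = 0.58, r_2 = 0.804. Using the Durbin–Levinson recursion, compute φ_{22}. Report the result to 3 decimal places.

0.705

φ_{22} = (r_2 − r_1²) / (1 − r_1²)
r_1² = (0.58)² = 0.3364
Numerator = 0.804 − 0.3364 = 0.4676; denominator = 1 − 0.3364 = 0.6636
φ_{22} = 0.4676 / 0.6636 = 0.705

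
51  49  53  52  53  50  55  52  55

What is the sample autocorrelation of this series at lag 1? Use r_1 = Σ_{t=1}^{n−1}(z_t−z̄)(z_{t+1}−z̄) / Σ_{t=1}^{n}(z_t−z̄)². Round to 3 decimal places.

Mean z̄ = (51 + 49 + 53 + 52 + 53 + 50 + 55 + 52 + 55)/9 = 52.2222
Numerator Σ_{t=1}^{8}(z_t−z̄)(z_{t+1}−z̄) = -8.0494
Denominator Σ(z_t−z̄)² = 33.5556
r_1 = -8.0494 / 33.5556 = -0.240

-0.240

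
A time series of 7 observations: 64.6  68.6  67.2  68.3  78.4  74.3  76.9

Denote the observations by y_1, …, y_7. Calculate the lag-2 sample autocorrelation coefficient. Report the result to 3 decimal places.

0.221

Mean ȳ = (64.6 + 68.6 + 67.2 + 68.3 + 78.4 + 74.3 + 76.9)/7 = 71.1857
Deviations from mean: -6.5857, -2.5857, -3.9857, -2.8857, 7.2143, 3.1143, 5.7143
Σ(y_t−ȳ)(y_{t+2}−ȳ) = (26.2488) + (7.4616) + (-28.7541) + (-8.9869) + (41.2245) = 37.1939
Denominator Σ(y_t−ȳ)² = 168.6686
r_2 = 37.1939 / 168.6686 = 0.221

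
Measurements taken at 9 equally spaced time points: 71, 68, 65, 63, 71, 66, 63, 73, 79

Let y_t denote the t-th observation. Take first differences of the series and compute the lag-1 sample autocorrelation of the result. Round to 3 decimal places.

First differences Δy: -3, -3, -2, 8, -5, -3, 10, 6
Mean of differences = 1.0000
Numerator Σ(Δy_t−Δȳ)(Δy_{t+1}−Δȳ) = -2.0000
Denominator Σ(Δy_t−Δȳ)² = 248.0000
r_1(Δy) = -2.0000 / 248.0000 = -0.008

-0.008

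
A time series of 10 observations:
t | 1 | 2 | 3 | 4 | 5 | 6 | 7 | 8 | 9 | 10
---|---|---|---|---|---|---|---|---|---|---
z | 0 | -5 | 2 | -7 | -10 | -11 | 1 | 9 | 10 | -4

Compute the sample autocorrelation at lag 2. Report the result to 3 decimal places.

Mean z̄ = (0 − 5 + 2 − 7 − 10 − 11 + 1 + 9 + 10 − 4)/10 = -1.5000
Numerator Σ_{t=1}^{8}(z_t−z̄)(z_{t+2}−z̄) = -71.5000
Denominator Σ(z_t−z̄)² = 474.5000
r_2 = -71.5000 / 474.5000 = -0.151

-0.151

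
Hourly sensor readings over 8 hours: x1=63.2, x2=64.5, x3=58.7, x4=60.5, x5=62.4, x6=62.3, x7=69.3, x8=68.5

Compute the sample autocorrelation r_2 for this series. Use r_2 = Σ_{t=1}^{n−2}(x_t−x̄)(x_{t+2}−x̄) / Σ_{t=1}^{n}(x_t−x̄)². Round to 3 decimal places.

Mean x̄ = (63.2 + 64.5 + 58.7 + 60.5 + 62.4 + 62.3 + 69.3 + 68.5)/8 = 63.6750
Deviations from mean: -0.4750, 0.8250, -4.9750, -3.1750, -1.2750, -1.3750, 5.6250, 4.8250
Numerator Σ_{t=1}^{6}(x_t−x̄)(x_{t+2}−x̄) = -3.3538
Denominator Σ(x_t−x̄)² = 94.1750
r_2 = -3.3538 / 94.1750 = -0.036

-0.036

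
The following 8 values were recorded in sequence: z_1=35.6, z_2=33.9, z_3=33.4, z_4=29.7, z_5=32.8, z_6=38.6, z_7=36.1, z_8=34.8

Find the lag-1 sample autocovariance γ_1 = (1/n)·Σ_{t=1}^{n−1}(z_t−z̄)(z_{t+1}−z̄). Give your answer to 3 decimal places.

1.643

Mean z̄ = (35.6 + 33.9 + 33.4 + 29.7 + 32.8 + 38.6 + 36.1 + 34.8)/8 = 34.3625
Deviations: 1.2375, -0.4625, -0.9625, -4.6625, -1.5625, 4.2375, 1.7375, 0.4375
Σ_{t=1}^{7}(z_t−z̄)(z_{t+1}−z̄) = 13.1473
γ_1 = 13.1473 / 8 = 1.643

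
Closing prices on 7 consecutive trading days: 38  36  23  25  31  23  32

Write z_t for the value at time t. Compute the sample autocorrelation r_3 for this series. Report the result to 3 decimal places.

0.015

Mean z̄ = (38 + 36 + 23 + 25 + 31 + 23 + 32)/7 = 29.7143
Deviations from mean: 8.2857, 6.2857, -6.7143, -4.7143, 1.2857, -6.7143, 2.2857
Σ(z_t−z̄)(z_{t+3}−z̄) = (-39.0612) + (8.0816) + (45.0816) + (-10.7755) = 3.3265
Denominator Σ(z_t−z̄)² = 227.4286
r_3 = 3.3265 / 227.4286 = 0.015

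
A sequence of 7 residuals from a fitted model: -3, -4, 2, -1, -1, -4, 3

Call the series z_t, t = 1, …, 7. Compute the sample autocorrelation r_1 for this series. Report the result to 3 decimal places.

-0.330

Mean z̄ = (-3 − 4 + 2 − 1 − 1 − 4 + 3)/7 = -1.1429
Σ(z_t−z̄)(z_{t+1}−z̄) = (5.3061) + (-8.9796) + (0.4490) + (0.0204) + (-0.4082) + (-11.8367) = -15.4490
Denominator Σ(z_t−z̄)² = 46.8571
r_1 = -15.4490 / 46.8571 = -0.330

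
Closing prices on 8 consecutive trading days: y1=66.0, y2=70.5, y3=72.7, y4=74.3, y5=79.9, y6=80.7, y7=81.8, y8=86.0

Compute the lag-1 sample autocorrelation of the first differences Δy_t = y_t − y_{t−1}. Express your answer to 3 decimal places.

First differences Δy: 4.5, 2.2, 1.6, 5.6, 0.8, 1.1, 4.2
Mean of differences = 2.8571
Numerator Σ(Δy_t−Δȳ)(Δy_{t+1}−Δȳ) = -8.0890
Denominator Σ(Δy_t−Δȳ)² = 21.3571
r_1(Δy) = -8.0890 / 21.3571 = -0.379

-0.379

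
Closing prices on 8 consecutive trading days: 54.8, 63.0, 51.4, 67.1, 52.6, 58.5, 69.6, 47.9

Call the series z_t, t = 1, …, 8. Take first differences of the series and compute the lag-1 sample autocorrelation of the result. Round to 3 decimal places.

-0.594

First differences Δz: 8.2, -11.6, 15.7, -14.5, 5.9, 11.1, -21.7
Mean of differences = -0.9857
Numerator Σ(Δz_t−Δz̄)(Δz_{t+1}−Δz̄) = -760.2859
Denominator Σ(Δz_t−Δz̄)² = 1280.6486
r_1(Δz) = -760.2859 / 1280.6486 = -0.594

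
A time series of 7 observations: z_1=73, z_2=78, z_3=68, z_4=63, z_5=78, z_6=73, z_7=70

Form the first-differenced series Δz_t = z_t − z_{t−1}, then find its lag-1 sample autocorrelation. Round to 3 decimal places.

First differences Δz: 5, -10, -5, 15, -5, -3
Mean of differences = -0.5000
Numerator Σ(Δz_t−Δz̄)(Δz_{t+1}−Δz̄) = -137.7500
Denominator Σ(Δz_t−Δz̄)² = 407.5000
r_1(Δz) = -137.7500 / 407.5000 = -0.338

-0.338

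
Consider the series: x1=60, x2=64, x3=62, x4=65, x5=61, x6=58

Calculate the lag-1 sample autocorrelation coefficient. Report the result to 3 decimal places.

-0.053

Mean x̄ = (60 + 64 + 62 + 65 + 61 + 58)/6 = 61.6667
Deviations from mean: -1.6667, 2.3333, 0.3333, 3.3333, -0.6667, -3.6667
Σ(x_t−x̄)(x_{t+1}−x̄) = (-3.8889) + (0.7778) + (1.1111) + (-2.2222) + (2.4444) = -1.7778
Denominator Σ(x_t−x̄)² = 33.3333
r_1 = -1.7778 / 33.3333 = -0.053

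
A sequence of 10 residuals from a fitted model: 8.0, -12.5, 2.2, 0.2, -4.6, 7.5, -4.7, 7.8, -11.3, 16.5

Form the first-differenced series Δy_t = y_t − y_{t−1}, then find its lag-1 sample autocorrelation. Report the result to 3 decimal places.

First differences Δy: -20.5, 14.7, -2.0, -4.8, 12.1, -12.2, 12.5, -19.1, 27.8
Mean of differences = 0.9444
Numerator Σ(Δy_t−Δȳ)(Δy_{t+1}−Δȳ) = -1451.1053
Denominator Σ(Δy_t−Δȳ)² = 2244.5022
r_1(Δy) = -1451.1053 / 2244.5022 = -0.647

-0.647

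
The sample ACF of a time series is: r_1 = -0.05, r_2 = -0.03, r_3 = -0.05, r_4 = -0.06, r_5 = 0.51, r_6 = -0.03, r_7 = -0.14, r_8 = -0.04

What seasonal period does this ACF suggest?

5

The largest autocorrelation is r_5 = 0.51; the remaining lags stay at or below -0.03.
The dominant spike at lag 5 indicates a seasonal period of 5.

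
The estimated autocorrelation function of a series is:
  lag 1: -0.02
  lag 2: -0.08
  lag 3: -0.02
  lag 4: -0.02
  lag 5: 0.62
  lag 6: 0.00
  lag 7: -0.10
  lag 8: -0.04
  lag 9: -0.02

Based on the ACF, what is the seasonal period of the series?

The largest autocorrelation is r_5 = 0.62; the remaining lags stay at or below 0.00.
The dominant spike at lag 5 indicates a seasonal period of 5.

5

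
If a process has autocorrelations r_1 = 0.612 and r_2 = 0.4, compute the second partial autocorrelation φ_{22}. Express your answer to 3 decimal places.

0.041

φ_{22} = (r_2 − r_1²) / (1 − r_1²)
r_1² = (0.612)² = 0.374544
Numerator = 0.4 − 0.3745 = 0.0255; denominator = 1 − 0.3745 = 0.6255
φ_{22} = 0.0255 / 0.6255 = 0.041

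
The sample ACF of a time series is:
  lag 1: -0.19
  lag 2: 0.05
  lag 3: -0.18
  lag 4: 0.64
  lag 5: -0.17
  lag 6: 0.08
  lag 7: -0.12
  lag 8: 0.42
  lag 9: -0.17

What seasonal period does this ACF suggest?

4

The largest autocorrelation is r_4 = 0.64, with a weaker echo at lag 8 (0.42); the remaining lags stay at or below 0.08.
The dominant spike at lag 4 indicates a seasonal period of 4.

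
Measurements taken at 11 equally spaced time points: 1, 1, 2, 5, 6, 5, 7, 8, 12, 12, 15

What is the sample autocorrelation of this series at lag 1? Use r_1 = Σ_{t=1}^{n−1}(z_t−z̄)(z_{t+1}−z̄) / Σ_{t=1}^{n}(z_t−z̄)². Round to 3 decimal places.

Mean z̄ = (1 + 1 + 2 + 5 + 6 + 5 + 7 + 8 + 12 + 12 + 15)/11 = 6.7273
Numerator Σ_{t=1}^{10}(z_t−z̄)(z_{t+1}−z̄) = 148.5620
Denominator Σ(z_t−z̄)² = 220.1818
r_1 = 148.5620 / 220.1818 = 0.675

0.675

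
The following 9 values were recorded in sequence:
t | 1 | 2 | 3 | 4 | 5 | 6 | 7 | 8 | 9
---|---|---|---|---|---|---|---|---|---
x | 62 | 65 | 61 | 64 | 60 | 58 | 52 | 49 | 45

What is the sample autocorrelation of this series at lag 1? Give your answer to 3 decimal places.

Mean x̄ = (62 + 65 + 61 + 64 + 60 + 58 + 52 + 49 + 45)/9 = 57.3333
Numerator Σ_{t=1}^{8}(x_t−x̄)(x_{t+1}−x̄) = 251.5556
Denominator Σ(x_t−x̄)² = 396.0000
r_1 = 251.5556 / 396.0000 = 0.635

0.635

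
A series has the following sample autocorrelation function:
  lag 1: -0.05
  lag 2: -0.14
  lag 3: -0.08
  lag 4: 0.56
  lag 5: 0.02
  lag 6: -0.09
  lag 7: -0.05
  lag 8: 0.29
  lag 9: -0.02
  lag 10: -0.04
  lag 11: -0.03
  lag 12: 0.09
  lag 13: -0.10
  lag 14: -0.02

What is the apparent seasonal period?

4

The largest autocorrelation is r_4 = 0.56, with a weaker echo at lag 8 (0.29); the remaining lags stay at or below 0.09.
The dominant spike at lag 4 indicates a seasonal period of 4.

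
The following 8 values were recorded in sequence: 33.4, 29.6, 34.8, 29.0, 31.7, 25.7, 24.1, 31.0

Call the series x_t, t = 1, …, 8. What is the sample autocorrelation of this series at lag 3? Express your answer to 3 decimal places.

Mean x̄ = (33.4 + 29.6 + 34.8 + 29.0 + 31.7 + 25.7 + 24.1 + 31.0)/8 = 29.9125
Deviations from mean: 3.4875, -0.3125, 4.8875, -0.9125, 1.7875, -4.2125, -5.8125, 1.0875
Σ(x_t−x̄)(x_{t+3}−x̄) = (-3.1823) + (-0.5586) + (-20.5886) + (5.3039) + (1.9439) = -17.0817
Denominator Σ(x_t−x̄)² = 92.8888
r_3 = -17.0817 / 92.8888 = -0.184

-0.184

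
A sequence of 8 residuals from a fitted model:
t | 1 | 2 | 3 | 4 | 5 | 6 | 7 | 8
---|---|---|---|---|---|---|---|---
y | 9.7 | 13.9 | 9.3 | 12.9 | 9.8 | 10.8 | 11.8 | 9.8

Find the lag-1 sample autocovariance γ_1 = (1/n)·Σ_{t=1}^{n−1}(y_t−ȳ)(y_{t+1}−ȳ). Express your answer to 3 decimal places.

Mean ȳ = (9.7 + 13.9 + 9.3 + 12.9 + 9.8 + 10.8 + 11.8 + 9.8)/8 = 11.0000
Deviations: -1.3000, 2.9000, -1.7000, 1.9000, -1.2000, -0.2000, 0.8000, -1.2000
Σ_{t=1}^{7}(y_t−ȳ)(y_{t+1}−ȳ) = -15.0900
γ_1 = -15.0900 / 8 = -1.886

-1.886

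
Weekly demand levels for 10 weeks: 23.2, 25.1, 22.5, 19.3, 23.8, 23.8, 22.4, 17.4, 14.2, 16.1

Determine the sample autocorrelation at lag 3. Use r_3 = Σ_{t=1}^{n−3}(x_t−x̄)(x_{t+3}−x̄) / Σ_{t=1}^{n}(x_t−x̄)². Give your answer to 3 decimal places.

Mean x̄ = (23.2 + 25.1 + 22.5 + 19.3 + 23.8 + 23.8 + 22.4 + 17.4 + 14.2 + 16.1)/10 = 20.7800
Σ(x_t−x̄)(x_{t+3}−x̄) = (-3.5816) + (13.0464) + (5.1944) + (-2.3976) + (-10.2076) + (-19.8716) + (-7.5816) = -25.3992
Denominator Σ(x_t−x̄)² = 127.1560
r_3 = -25.3992 / 127.1560 = -0.200

-0.200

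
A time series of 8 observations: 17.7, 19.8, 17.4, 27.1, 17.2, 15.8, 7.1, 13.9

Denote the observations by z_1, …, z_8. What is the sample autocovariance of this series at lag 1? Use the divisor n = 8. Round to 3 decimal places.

6.434

Mean z̄ = (17.7 + 19.8 + 17.4 + 27.1 + 17.2 + 15.8 + 7.1 + 13.9)/8 = 17.0000
Σ_{t=1}^{7}(z_t−z̄)(z_{t+1}−z̄) = 51.4700
γ_1 = 51.4700 / 8 = 6.434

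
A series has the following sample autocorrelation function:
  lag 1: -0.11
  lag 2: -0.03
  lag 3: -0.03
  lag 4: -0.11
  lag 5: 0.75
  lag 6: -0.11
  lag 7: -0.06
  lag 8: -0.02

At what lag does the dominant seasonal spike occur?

5

The largest autocorrelation is r_5 = 0.75; the remaining lags stay at or below -0.02.
The dominant spike at lag 5 indicates a seasonal period of 5.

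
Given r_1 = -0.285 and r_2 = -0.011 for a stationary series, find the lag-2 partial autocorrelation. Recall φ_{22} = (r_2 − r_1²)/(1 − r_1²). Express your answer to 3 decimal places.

-0.100

φ_{22} = (r_2 − r_1²) / (1 − r_1²)
r_1² = (-0.285)² = 0.081225
Numerator = -0.011 − 0.0812 = -0.0922; denominator = 1 − 0.0812 = 0.9188
φ_{22} = -0.0922 / 0.9188 = -0.100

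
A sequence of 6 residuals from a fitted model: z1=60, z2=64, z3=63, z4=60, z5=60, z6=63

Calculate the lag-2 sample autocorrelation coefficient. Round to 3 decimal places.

Mean z̄ = (60 + 64 + 63 + 60 + 60 + 63)/6 = 61.6667
Deviations from mean: -1.6667, 2.3333, 1.3333, -1.6667, -1.6667, 1.3333
Σ(z_t−z̄)(z_{t+2}−z̄) = (-2.2222) + (-3.8889) + (-2.2222) + (-2.2222) = -10.5556
Denominator Σ(z_t−z̄)² = 17.3333
r_2 = -10.5556 / 17.3333 = -0.609

-0.609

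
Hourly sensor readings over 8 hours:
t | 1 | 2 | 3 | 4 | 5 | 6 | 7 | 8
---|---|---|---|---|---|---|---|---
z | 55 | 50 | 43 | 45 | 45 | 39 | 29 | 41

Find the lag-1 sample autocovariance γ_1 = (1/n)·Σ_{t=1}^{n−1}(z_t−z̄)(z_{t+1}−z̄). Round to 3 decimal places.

Mean z̄ = (55 + 50 + 43 + 45 + 45 + 39 + 29 + 41)/8 = 43.3750
Deviations: 11.6250, 6.6250, -0.3750, 1.6250, 1.6250, -4.3750, -14.3750, -2.3750
Σ_{t=1}^{7}(z_t−z̄)(z_{t+1}−z̄) = 166.4844
γ_1 = 166.4844 / 8 = 20.811

20.811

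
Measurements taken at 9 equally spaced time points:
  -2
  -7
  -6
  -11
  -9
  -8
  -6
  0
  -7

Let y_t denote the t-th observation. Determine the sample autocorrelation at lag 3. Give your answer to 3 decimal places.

-0.386

Mean ȳ = (-2 − 7 − 6 − 11 − 9 − 8 − 6 + 0 − 7)/9 = -6.2222
Σ(y_t−ȳ)(y_{t+3}−ȳ) = (-20.1728) + (2.1605) + (-0.3951) + (-1.0617) + (-17.2840) + (1.3827) = -35.3704
Denominator Σ(y_t−ȳ)² = 91.5556
r_3 = -35.3704 / 91.5556 = -0.386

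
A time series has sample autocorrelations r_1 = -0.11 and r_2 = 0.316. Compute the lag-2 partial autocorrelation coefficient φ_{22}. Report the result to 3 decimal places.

0.308

φ_{22} = (r_2 − r_1²) / (1 − r_1²)
r_1² = (-0.11)² = 0.0121
Numerator = 0.316 − 0.0121 = 0.3039; denominator = 1 − 0.0121 = 0.9879
φ_{22} = 0.3039 / 0.9879 = 0.308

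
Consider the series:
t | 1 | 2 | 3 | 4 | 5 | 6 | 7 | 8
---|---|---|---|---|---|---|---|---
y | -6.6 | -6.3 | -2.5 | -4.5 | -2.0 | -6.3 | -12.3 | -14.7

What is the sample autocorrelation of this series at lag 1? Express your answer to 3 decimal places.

Mean ȳ = (-6.6 − 6.3 − 2.5 − 4.5 − 2.0 − 6.3 − 12.3 − 14.7)/8 = -6.9000
Deviations from mean: 0.3000, 0.6000, 4.4000, 2.4000, 4.9000, 0.6000, -5.4000, -7.8000
Numerator Σ_{t=1}^{7}(y_t−ȳ)(y_{t+1}−ȳ) = 66.9600
Denominator Σ(y_t−ȳ)² = 139.9400
r_1 = 66.9600 / 139.9400 = 0.478

0.478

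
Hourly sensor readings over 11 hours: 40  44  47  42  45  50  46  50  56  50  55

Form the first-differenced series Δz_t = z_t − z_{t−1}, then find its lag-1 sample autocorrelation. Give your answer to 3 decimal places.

-0.484

First differences Δz: 4, 3, -5, 3, 5, -4, 4, 6, -6, 5
Mean of differences = 1.5000
Numerator Σ(Δz_t−Δz̄)(Δz_{t+1}−Δz̄) = -92.2500
Denominator Σ(Δz_t−Δz̄)² = 190.5000
r_1(Δz) = -92.2500 / 190.5000 = -0.484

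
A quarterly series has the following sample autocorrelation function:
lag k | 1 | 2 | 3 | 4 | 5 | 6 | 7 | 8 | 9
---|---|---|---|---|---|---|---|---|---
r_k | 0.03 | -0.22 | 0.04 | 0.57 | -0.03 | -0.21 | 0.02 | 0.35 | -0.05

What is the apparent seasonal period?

The largest autocorrelation is r_4 = 0.57, with a weaker echo at lag 8 (0.35); the remaining lags stay at or below 0.04.
The dominant spike at lag 4 indicates a seasonal period of 4.

4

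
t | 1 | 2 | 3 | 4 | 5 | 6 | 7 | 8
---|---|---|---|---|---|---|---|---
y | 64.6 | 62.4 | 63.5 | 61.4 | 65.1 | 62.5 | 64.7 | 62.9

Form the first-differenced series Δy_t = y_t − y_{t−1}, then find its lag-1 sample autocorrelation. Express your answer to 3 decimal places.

-0.811

First differences Δy: -2.2, 1.1, -2.1, 3.7, -2.6, 2.2, -1.8
Mean of differences = -0.2429
Numerator Σ(Δy_t−Δȳ)(Δy_{t+1}−Δȳ) = -31.3004
Denominator Σ(Δy_t−Δȳ)² = 38.5771
r_1(Δy) = -31.3004 / 38.5771 = -0.811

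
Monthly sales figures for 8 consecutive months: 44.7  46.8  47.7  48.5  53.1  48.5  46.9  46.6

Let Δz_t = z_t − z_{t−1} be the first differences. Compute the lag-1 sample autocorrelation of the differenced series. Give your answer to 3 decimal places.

First differences Δz: 2.1, 0.9, 0.8, 4.6, -4.6, -1.6, -0.3
Mean of differences = 0.2714
Numerator Σ(Δz_t−Δz̄)(Δz_{t+1}−Δz̄) = -7.1308
Denominator Σ(Δz_t−Δz̄)² = 50.3143
r_1(Δz) = -7.1308 / 50.3143 = -0.142

-0.142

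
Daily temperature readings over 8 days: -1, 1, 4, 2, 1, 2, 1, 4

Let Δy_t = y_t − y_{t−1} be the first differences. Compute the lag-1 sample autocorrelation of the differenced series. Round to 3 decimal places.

First differences Δy: 2, 3, -2, -1, 1, -1, 3
Mean of differences = 0.7143
Numerator Σ(Δy_t−Δȳ)(Δy_{t+1}−Δȳ) = -3.5102
Denominator Σ(Δy_t−Δȳ)² = 25.4286
r_1(Δy) = -3.5102 / 25.4286 = -0.138

-0.138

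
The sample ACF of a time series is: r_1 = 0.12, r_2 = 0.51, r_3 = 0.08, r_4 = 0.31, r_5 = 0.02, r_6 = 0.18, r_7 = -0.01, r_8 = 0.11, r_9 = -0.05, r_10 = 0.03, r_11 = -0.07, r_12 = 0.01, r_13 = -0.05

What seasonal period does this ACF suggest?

2

The largest autocorrelation is r_2 = 0.51, with weaker echoes at lags 4 (0.31) and 6 (0.18); the remaining lags stay at or below 0.12.
The dominant spike at lag 2 indicates a seasonal period of 2.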